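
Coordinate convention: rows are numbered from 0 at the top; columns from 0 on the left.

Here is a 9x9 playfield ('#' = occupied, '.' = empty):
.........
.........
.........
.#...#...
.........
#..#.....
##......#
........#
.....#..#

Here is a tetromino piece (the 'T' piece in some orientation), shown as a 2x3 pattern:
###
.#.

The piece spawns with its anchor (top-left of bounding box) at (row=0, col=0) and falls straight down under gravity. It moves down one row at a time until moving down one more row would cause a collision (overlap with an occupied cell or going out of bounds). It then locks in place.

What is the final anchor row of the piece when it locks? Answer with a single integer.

Answer: 1

Derivation:
Spawn at (row=0, col=0). Try each row:
  row 0: fits
  row 1: fits
  row 2: blocked -> lock at row 1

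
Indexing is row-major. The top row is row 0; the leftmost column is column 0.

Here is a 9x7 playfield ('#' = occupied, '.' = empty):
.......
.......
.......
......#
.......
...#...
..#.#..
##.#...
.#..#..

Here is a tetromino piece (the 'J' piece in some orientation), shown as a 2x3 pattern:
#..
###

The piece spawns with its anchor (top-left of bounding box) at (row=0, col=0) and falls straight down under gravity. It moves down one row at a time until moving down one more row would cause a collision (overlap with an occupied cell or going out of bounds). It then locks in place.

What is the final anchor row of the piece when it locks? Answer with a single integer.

Spawn at (row=0, col=0). Try each row:
  row 0: fits
  row 1: fits
  row 2: fits
  row 3: fits
  row 4: fits
  row 5: blocked -> lock at row 4

Answer: 4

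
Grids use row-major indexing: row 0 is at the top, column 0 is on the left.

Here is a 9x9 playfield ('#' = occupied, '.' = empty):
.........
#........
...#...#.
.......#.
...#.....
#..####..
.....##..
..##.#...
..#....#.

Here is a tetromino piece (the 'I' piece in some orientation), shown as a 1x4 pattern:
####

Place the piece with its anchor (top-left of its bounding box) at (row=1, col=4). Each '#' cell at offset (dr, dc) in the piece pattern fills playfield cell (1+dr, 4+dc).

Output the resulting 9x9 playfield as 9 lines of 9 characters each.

Fill (1+0,4+0) = (1,4)
Fill (1+0,4+1) = (1,5)
Fill (1+0,4+2) = (1,6)
Fill (1+0,4+3) = (1,7)

Answer: .........
#...####.
...#...#.
.......#.
...#.....
#..####..
.....##..
..##.#...
..#....#.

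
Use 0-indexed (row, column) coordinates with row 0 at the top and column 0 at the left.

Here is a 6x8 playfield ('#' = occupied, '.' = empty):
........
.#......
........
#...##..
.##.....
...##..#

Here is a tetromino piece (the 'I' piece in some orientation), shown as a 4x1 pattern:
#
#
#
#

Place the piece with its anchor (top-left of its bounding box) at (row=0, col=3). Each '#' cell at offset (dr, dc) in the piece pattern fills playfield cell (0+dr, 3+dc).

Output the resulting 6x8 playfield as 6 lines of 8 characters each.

Answer: ...#....
.#.#....
...#....
#..###..
.##.....
...##..#

Derivation:
Fill (0+0,3+0) = (0,3)
Fill (0+1,3+0) = (1,3)
Fill (0+2,3+0) = (2,3)
Fill (0+3,3+0) = (3,3)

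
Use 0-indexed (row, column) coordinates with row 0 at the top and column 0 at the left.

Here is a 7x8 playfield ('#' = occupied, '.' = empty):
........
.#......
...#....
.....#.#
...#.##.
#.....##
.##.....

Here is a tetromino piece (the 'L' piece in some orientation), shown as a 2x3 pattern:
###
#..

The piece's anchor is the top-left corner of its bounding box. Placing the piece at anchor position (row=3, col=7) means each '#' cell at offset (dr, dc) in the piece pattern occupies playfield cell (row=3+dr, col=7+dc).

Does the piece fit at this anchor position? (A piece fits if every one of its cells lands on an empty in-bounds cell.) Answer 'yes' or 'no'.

Check each piece cell at anchor (3, 7):
  offset (0,0) -> (3,7): occupied ('#') -> FAIL
  offset (0,1) -> (3,8): out of bounds -> FAIL
  offset (0,2) -> (3,9): out of bounds -> FAIL
  offset (1,0) -> (4,7): empty -> OK
All cells valid: no

Answer: no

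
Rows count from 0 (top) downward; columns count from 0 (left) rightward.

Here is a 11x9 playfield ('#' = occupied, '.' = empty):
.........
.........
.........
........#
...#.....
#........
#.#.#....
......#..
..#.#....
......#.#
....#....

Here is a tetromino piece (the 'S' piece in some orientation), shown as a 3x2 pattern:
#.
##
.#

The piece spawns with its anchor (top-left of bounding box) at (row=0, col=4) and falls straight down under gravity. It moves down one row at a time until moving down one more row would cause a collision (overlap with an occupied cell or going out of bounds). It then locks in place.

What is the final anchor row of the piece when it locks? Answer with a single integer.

Answer: 4

Derivation:
Spawn at (row=0, col=4). Try each row:
  row 0: fits
  row 1: fits
  row 2: fits
  row 3: fits
  row 4: fits
  row 5: blocked -> lock at row 4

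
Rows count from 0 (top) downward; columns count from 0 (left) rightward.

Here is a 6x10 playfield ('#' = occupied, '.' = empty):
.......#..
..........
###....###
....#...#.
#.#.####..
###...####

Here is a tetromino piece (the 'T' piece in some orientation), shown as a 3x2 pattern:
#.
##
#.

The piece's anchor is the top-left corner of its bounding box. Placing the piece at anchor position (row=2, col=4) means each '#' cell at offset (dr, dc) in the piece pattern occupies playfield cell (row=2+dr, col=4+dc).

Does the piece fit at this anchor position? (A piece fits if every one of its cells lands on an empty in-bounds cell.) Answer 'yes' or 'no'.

Check each piece cell at anchor (2, 4):
  offset (0,0) -> (2,4): empty -> OK
  offset (1,0) -> (3,4): occupied ('#') -> FAIL
  offset (1,1) -> (3,5): empty -> OK
  offset (2,0) -> (4,4): occupied ('#') -> FAIL
All cells valid: no

Answer: no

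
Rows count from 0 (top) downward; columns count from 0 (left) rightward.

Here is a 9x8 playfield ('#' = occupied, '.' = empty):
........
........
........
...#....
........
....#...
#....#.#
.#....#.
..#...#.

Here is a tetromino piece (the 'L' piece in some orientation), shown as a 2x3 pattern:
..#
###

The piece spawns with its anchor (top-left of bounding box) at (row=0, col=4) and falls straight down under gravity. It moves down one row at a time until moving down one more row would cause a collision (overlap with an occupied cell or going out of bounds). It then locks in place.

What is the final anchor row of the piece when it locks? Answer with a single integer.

Spawn at (row=0, col=4). Try each row:
  row 0: fits
  row 1: fits
  row 2: fits
  row 3: fits
  row 4: blocked -> lock at row 3

Answer: 3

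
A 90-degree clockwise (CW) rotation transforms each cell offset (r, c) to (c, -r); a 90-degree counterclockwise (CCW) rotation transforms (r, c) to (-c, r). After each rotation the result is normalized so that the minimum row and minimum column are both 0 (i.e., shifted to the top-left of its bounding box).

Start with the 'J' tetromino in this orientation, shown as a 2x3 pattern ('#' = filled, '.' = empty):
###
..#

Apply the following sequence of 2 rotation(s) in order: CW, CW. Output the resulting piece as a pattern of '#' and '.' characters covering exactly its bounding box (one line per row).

Start:
###
..#
After rotation 1 (CW):
.#
.#
##
After rotation 2 (CW):
#..
###

Answer: #..
###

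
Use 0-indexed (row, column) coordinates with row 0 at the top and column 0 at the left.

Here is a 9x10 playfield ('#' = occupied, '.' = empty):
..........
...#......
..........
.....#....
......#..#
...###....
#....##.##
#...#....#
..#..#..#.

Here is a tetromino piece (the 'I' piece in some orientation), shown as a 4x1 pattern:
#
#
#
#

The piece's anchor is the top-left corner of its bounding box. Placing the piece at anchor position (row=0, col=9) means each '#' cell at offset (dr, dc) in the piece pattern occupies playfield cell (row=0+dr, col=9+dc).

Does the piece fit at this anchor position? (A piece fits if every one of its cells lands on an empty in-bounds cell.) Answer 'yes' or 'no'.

Answer: yes

Derivation:
Check each piece cell at anchor (0, 9):
  offset (0,0) -> (0,9): empty -> OK
  offset (1,0) -> (1,9): empty -> OK
  offset (2,0) -> (2,9): empty -> OK
  offset (3,0) -> (3,9): empty -> OK
All cells valid: yes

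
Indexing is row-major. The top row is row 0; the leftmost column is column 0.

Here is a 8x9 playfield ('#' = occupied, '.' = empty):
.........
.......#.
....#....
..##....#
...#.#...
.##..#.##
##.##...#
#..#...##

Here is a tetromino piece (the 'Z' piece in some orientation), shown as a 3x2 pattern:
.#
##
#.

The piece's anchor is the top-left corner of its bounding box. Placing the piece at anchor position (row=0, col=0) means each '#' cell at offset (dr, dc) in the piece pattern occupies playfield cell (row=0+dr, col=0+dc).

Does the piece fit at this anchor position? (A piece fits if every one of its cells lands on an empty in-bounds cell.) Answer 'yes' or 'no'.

Answer: yes

Derivation:
Check each piece cell at anchor (0, 0):
  offset (0,1) -> (0,1): empty -> OK
  offset (1,0) -> (1,0): empty -> OK
  offset (1,1) -> (1,1): empty -> OK
  offset (2,0) -> (2,0): empty -> OK
All cells valid: yes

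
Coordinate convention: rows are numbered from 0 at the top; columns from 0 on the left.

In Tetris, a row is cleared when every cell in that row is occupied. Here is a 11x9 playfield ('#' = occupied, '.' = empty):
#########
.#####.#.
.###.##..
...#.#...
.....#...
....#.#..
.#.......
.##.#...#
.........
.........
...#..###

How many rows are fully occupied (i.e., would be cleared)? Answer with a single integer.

Answer: 1

Derivation:
Check each row:
  row 0: 0 empty cells -> FULL (clear)
  row 1: 3 empty cells -> not full
  row 2: 4 empty cells -> not full
  row 3: 7 empty cells -> not full
  row 4: 8 empty cells -> not full
  row 5: 7 empty cells -> not full
  row 6: 8 empty cells -> not full
  row 7: 5 empty cells -> not full
  row 8: 9 empty cells -> not full
  row 9: 9 empty cells -> not full
  row 10: 5 empty cells -> not full
Total rows cleared: 1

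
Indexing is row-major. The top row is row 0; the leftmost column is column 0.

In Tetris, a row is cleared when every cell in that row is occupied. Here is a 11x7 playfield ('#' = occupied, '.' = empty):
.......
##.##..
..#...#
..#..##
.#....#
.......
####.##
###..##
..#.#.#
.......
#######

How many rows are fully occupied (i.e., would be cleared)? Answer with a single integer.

Check each row:
  row 0: 7 empty cells -> not full
  row 1: 3 empty cells -> not full
  row 2: 5 empty cells -> not full
  row 3: 4 empty cells -> not full
  row 4: 5 empty cells -> not full
  row 5: 7 empty cells -> not full
  row 6: 1 empty cell -> not full
  row 7: 2 empty cells -> not full
  row 8: 4 empty cells -> not full
  row 9: 7 empty cells -> not full
  row 10: 0 empty cells -> FULL (clear)
Total rows cleared: 1

Answer: 1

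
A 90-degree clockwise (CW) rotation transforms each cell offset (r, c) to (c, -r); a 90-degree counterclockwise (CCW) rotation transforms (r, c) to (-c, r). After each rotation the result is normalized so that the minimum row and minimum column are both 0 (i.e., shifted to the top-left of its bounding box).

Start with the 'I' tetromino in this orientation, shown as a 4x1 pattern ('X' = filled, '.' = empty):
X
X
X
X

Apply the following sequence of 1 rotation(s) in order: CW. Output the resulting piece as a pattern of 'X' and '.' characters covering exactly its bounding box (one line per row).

Start:
X
X
X
X
After rotation 1 (CW):
XXXX

Answer: XXXX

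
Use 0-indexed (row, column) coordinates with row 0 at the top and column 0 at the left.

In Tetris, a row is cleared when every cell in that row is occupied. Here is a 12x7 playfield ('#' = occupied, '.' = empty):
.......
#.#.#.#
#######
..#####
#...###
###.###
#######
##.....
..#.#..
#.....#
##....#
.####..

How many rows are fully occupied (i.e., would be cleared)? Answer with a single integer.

Answer: 2

Derivation:
Check each row:
  row 0: 7 empty cells -> not full
  row 1: 3 empty cells -> not full
  row 2: 0 empty cells -> FULL (clear)
  row 3: 2 empty cells -> not full
  row 4: 3 empty cells -> not full
  row 5: 1 empty cell -> not full
  row 6: 0 empty cells -> FULL (clear)
  row 7: 5 empty cells -> not full
  row 8: 5 empty cells -> not full
  row 9: 5 empty cells -> not full
  row 10: 4 empty cells -> not full
  row 11: 3 empty cells -> not full
Total rows cleared: 2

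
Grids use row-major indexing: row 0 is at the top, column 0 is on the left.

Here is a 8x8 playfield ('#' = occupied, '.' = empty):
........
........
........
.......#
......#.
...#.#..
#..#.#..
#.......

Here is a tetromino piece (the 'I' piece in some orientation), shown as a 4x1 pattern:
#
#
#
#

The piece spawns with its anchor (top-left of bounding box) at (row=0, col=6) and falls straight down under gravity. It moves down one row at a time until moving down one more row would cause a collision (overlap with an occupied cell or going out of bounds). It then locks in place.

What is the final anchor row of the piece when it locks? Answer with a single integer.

Answer: 0

Derivation:
Spawn at (row=0, col=6). Try each row:
  row 0: fits
  row 1: blocked -> lock at row 0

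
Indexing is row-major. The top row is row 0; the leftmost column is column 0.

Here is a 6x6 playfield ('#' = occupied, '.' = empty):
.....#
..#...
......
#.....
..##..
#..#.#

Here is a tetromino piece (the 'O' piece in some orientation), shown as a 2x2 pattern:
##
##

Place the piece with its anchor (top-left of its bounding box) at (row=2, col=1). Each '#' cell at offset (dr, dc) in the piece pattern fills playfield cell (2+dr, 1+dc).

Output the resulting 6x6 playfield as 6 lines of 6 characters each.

Fill (2+0,1+0) = (2,1)
Fill (2+0,1+1) = (2,2)
Fill (2+1,1+0) = (3,1)
Fill (2+1,1+1) = (3,2)

Answer: .....#
..#...
.##...
###...
..##..
#..#.#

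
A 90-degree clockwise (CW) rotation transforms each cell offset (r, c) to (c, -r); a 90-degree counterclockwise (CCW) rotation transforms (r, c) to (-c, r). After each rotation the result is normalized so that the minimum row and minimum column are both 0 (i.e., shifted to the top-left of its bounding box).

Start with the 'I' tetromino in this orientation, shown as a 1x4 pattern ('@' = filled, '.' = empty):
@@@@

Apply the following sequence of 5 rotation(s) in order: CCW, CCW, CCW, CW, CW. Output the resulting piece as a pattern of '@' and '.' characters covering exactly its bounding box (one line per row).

Start:
@@@@
After rotation 1 (CCW):
@
@
@
@
After rotation 2 (CCW):
@@@@
After rotation 3 (CCW):
@
@
@
@
After rotation 4 (CW):
@@@@
After rotation 5 (CW):
@
@
@
@

Answer: @
@
@
@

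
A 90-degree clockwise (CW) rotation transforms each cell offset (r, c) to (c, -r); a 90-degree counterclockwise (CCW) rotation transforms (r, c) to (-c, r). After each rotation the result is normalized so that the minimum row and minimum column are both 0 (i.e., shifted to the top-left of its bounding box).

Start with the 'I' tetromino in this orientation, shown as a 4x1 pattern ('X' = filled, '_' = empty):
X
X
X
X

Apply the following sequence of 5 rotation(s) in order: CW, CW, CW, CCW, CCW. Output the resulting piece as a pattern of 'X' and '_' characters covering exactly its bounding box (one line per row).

Answer: XXXX

Derivation:
Start:
X
X
X
X
After rotation 1 (CW):
XXXX
After rotation 2 (CW):
X
X
X
X
After rotation 3 (CW):
XXXX
After rotation 4 (CCW):
X
X
X
X
After rotation 5 (CCW):
XXXX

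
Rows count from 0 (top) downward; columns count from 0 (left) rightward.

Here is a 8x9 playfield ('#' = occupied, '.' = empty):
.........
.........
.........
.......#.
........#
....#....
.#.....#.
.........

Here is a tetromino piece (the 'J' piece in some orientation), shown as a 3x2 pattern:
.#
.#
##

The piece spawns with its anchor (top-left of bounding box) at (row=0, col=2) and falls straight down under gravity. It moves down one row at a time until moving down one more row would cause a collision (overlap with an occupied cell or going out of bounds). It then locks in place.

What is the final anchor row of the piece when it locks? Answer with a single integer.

Answer: 5

Derivation:
Spawn at (row=0, col=2). Try each row:
  row 0: fits
  row 1: fits
  row 2: fits
  row 3: fits
  row 4: fits
  row 5: fits
  row 6: blocked -> lock at row 5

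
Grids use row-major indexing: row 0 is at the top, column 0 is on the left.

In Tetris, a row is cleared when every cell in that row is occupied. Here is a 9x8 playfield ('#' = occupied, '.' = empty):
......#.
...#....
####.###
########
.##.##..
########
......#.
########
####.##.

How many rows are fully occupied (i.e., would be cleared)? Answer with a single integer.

Check each row:
  row 0: 7 empty cells -> not full
  row 1: 7 empty cells -> not full
  row 2: 1 empty cell -> not full
  row 3: 0 empty cells -> FULL (clear)
  row 4: 4 empty cells -> not full
  row 5: 0 empty cells -> FULL (clear)
  row 6: 7 empty cells -> not full
  row 7: 0 empty cells -> FULL (clear)
  row 8: 2 empty cells -> not full
Total rows cleared: 3

Answer: 3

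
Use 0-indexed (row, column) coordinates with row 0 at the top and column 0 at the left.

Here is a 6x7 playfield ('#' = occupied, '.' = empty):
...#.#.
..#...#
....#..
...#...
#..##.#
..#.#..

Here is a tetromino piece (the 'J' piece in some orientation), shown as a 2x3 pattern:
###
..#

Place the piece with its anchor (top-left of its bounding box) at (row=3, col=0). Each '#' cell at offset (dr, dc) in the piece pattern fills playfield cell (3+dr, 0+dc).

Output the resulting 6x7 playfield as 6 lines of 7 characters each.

Fill (3+0,0+0) = (3,0)
Fill (3+0,0+1) = (3,1)
Fill (3+0,0+2) = (3,2)
Fill (3+1,0+2) = (4,2)

Answer: ...#.#.
..#...#
....#..
####...
#.###.#
..#.#..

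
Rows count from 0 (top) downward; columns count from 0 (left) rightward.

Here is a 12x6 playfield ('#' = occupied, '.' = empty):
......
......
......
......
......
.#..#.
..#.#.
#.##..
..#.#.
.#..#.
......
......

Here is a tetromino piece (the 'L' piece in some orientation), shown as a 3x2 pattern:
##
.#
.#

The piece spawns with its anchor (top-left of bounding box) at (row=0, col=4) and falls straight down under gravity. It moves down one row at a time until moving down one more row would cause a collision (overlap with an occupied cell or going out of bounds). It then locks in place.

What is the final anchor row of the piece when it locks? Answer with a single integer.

Answer: 4

Derivation:
Spawn at (row=0, col=4). Try each row:
  row 0: fits
  row 1: fits
  row 2: fits
  row 3: fits
  row 4: fits
  row 5: blocked -> lock at row 4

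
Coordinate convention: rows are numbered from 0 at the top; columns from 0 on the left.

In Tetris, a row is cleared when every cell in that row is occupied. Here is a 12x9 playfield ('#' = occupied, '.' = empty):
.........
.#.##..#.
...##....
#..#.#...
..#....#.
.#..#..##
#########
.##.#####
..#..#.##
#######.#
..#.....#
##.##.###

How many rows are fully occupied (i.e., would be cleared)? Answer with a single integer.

Answer: 1

Derivation:
Check each row:
  row 0: 9 empty cells -> not full
  row 1: 5 empty cells -> not full
  row 2: 7 empty cells -> not full
  row 3: 6 empty cells -> not full
  row 4: 7 empty cells -> not full
  row 5: 5 empty cells -> not full
  row 6: 0 empty cells -> FULL (clear)
  row 7: 2 empty cells -> not full
  row 8: 5 empty cells -> not full
  row 9: 1 empty cell -> not full
  row 10: 7 empty cells -> not full
  row 11: 2 empty cells -> not full
Total rows cleared: 1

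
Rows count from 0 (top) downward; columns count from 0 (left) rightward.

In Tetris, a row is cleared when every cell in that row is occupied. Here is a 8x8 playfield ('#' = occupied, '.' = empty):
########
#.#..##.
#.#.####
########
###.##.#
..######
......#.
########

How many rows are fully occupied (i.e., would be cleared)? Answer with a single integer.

Check each row:
  row 0: 0 empty cells -> FULL (clear)
  row 1: 4 empty cells -> not full
  row 2: 2 empty cells -> not full
  row 3: 0 empty cells -> FULL (clear)
  row 4: 2 empty cells -> not full
  row 5: 2 empty cells -> not full
  row 6: 7 empty cells -> not full
  row 7: 0 empty cells -> FULL (clear)
Total rows cleared: 3

Answer: 3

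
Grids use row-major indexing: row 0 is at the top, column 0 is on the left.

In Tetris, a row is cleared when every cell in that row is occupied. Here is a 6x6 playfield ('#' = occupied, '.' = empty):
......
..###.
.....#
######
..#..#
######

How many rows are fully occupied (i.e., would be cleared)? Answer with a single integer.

Answer: 2

Derivation:
Check each row:
  row 0: 6 empty cells -> not full
  row 1: 3 empty cells -> not full
  row 2: 5 empty cells -> not full
  row 3: 0 empty cells -> FULL (clear)
  row 4: 4 empty cells -> not full
  row 5: 0 empty cells -> FULL (clear)
Total rows cleared: 2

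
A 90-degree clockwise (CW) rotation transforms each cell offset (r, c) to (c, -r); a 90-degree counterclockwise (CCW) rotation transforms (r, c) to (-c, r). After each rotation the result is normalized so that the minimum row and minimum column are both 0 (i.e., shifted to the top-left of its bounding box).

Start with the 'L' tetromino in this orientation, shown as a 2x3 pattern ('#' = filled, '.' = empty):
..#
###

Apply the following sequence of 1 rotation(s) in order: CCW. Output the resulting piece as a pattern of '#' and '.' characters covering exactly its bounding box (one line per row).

Answer: ##
.#
.#

Derivation:
Start:
..#
###
After rotation 1 (CCW):
##
.#
.#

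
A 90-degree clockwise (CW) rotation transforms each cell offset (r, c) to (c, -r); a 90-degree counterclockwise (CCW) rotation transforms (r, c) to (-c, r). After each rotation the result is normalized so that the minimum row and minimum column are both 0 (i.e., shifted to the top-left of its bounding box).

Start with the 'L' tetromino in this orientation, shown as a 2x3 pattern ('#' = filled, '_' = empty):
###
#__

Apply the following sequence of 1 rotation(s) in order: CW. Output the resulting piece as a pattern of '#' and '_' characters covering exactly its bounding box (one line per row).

Answer: ##
_#
_#

Derivation:
Start:
###
#__
After rotation 1 (CW):
##
_#
_#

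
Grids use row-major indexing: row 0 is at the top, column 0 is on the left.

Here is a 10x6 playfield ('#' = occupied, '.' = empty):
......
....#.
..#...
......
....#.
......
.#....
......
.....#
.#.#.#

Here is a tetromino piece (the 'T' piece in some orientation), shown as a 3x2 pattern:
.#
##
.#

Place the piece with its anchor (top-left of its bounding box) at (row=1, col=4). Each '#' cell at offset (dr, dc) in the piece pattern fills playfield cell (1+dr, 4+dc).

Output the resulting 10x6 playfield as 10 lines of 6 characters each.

Answer: ......
....##
..#.##
.....#
....#.
......
.#....
......
.....#
.#.#.#

Derivation:
Fill (1+0,4+1) = (1,5)
Fill (1+1,4+0) = (2,4)
Fill (1+1,4+1) = (2,5)
Fill (1+2,4+1) = (3,5)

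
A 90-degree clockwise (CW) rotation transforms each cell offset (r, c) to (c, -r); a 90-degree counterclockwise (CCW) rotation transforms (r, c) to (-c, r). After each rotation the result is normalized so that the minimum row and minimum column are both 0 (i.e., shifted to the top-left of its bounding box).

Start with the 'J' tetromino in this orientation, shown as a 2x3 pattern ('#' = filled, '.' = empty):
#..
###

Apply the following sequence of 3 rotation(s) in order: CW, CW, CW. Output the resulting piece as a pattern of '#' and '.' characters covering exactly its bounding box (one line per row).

Start:
#..
###
After rotation 1 (CW):
##
#.
#.
After rotation 2 (CW):
###
..#
After rotation 3 (CW):
.#
.#
##

Answer: .#
.#
##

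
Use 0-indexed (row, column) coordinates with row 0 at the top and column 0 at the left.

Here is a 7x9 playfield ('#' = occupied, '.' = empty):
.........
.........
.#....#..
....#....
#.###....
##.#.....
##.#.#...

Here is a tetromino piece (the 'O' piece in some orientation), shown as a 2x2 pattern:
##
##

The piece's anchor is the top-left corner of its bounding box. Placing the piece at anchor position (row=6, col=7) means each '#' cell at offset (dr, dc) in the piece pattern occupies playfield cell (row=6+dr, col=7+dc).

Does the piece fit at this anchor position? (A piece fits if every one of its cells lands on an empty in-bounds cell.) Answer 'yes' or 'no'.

Check each piece cell at anchor (6, 7):
  offset (0,0) -> (6,7): empty -> OK
  offset (0,1) -> (6,8): empty -> OK
  offset (1,0) -> (7,7): out of bounds -> FAIL
  offset (1,1) -> (7,8): out of bounds -> FAIL
All cells valid: no

Answer: no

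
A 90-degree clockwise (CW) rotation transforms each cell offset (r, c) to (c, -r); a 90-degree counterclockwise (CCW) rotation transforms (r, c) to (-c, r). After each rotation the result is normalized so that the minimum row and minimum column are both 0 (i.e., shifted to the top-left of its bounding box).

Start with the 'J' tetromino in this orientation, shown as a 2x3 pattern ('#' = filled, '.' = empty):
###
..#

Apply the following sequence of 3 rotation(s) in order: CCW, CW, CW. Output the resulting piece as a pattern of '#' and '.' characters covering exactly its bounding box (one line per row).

Start:
###
..#
After rotation 1 (CCW):
##
#.
#.
After rotation 2 (CW):
###
..#
After rotation 3 (CW):
.#
.#
##

Answer: .#
.#
##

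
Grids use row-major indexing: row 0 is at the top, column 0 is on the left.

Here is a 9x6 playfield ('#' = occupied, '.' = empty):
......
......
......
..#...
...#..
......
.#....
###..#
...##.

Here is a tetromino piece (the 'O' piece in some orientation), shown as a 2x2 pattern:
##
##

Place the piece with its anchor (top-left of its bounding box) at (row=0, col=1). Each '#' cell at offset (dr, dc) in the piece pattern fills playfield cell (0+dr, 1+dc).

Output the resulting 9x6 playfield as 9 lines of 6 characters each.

Fill (0+0,1+0) = (0,1)
Fill (0+0,1+1) = (0,2)
Fill (0+1,1+0) = (1,1)
Fill (0+1,1+1) = (1,2)

Answer: .##...
.##...
......
..#...
...#..
......
.#....
###..#
...##.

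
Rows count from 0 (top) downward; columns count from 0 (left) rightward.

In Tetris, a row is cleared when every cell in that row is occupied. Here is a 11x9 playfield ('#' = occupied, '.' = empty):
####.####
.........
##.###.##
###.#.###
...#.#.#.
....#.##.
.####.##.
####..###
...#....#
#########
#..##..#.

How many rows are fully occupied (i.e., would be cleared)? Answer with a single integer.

Check each row:
  row 0: 1 empty cell -> not full
  row 1: 9 empty cells -> not full
  row 2: 2 empty cells -> not full
  row 3: 2 empty cells -> not full
  row 4: 6 empty cells -> not full
  row 5: 6 empty cells -> not full
  row 6: 3 empty cells -> not full
  row 7: 2 empty cells -> not full
  row 8: 7 empty cells -> not full
  row 9: 0 empty cells -> FULL (clear)
  row 10: 5 empty cells -> not full
Total rows cleared: 1

Answer: 1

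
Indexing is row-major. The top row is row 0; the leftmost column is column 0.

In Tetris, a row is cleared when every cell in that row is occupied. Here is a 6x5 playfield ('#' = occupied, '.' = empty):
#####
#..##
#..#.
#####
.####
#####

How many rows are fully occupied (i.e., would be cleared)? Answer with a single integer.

Answer: 3

Derivation:
Check each row:
  row 0: 0 empty cells -> FULL (clear)
  row 1: 2 empty cells -> not full
  row 2: 3 empty cells -> not full
  row 3: 0 empty cells -> FULL (clear)
  row 4: 1 empty cell -> not full
  row 5: 0 empty cells -> FULL (clear)
Total rows cleared: 3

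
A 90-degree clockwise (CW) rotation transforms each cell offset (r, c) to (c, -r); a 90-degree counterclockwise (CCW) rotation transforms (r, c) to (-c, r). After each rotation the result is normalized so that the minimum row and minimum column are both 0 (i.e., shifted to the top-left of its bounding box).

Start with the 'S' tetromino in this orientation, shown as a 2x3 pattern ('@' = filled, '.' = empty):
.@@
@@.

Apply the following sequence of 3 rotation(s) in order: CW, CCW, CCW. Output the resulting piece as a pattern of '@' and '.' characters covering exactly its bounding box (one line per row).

Answer: @.
@@
.@

Derivation:
Start:
.@@
@@.
After rotation 1 (CW):
@.
@@
.@
After rotation 2 (CCW):
.@@
@@.
After rotation 3 (CCW):
@.
@@
.@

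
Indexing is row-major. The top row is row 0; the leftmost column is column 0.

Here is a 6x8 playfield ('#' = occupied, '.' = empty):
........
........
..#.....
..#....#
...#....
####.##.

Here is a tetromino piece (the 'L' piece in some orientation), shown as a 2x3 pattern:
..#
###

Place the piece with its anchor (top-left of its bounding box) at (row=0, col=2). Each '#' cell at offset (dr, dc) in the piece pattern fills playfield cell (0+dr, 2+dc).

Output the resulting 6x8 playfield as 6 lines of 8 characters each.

Fill (0+0,2+2) = (0,4)
Fill (0+1,2+0) = (1,2)
Fill (0+1,2+1) = (1,3)
Fill (0+1,2+2) = (1,4)

Answer: ....#...
..###...
..#.....
..#....#
...#....
####.##.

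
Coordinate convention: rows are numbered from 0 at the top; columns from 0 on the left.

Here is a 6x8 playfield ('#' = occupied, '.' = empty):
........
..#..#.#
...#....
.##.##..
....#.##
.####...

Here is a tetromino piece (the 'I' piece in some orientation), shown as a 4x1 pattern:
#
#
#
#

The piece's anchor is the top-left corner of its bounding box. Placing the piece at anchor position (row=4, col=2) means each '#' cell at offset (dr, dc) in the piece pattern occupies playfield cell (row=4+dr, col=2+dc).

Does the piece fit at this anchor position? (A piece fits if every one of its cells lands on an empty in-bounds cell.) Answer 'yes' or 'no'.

Check each piece cell at anchor (4, 2):
  offset (0,0) -> (4,2): empty -> OK
  offset (1,0) -> (5,2): occupied ('#') -> FAIL
  offset (2,0) -> (6,2): out of bounds -> FAIL
  offset (3,0) -> (7,2): out of bounds -> FAIL
All cells valid: no

Answer: no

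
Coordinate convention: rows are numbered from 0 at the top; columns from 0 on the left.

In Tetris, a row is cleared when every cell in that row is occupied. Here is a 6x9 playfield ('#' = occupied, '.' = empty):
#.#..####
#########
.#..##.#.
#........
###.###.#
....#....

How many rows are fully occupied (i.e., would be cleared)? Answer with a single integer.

Check each row:
  row 0: 3 empty cells -> not full
  row 1: 0 empty cells -> FULL (clear)
  row 2: 5 empty cells -> not full
  row 3: 8 empty cells -> not full
  row 4: 2 empty cells -> not full
  row 5: 8 empty cells -> not full
Total rows cleared: 1

Answer: 1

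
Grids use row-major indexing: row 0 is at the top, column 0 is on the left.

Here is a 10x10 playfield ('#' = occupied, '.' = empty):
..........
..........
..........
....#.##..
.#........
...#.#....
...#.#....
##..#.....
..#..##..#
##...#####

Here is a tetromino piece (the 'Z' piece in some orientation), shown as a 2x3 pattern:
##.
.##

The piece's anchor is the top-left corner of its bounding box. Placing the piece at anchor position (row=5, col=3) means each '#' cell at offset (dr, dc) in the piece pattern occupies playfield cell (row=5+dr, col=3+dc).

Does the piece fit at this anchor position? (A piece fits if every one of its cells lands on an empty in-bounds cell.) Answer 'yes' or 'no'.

Answer: no

Derivation:
Check each piece cell at anchor (5, 3):
  offset (0,0) -> (5,3): occupied ('#') -> FAIL
  offset (0,1) -> (5,4): empty -> OK
  offset (1,1) -> (6,4): empty -> OK
  offset (1,2) -> (6,5): occupied ('#') -> FAIL
All cells valid: no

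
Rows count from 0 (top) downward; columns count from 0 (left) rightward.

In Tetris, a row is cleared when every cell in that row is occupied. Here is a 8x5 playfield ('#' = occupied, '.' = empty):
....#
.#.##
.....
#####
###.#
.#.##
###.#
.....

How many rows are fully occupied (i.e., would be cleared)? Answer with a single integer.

Check each row:
  row 0: 4 empty cells -> not full
  row 1: 2 empty cells -> not full
  row 2: 5 empty cells -> not full
  row 3: 0 empty cells -> FULL (clear)
  row 4: 1 empty cell -> not full
  row 5: 2 empty cells -> not full
  row 6: 1 empty cell -> not full
  row 7: 5 empty cells -> not full
Total rows cleared: 1

Answer: 1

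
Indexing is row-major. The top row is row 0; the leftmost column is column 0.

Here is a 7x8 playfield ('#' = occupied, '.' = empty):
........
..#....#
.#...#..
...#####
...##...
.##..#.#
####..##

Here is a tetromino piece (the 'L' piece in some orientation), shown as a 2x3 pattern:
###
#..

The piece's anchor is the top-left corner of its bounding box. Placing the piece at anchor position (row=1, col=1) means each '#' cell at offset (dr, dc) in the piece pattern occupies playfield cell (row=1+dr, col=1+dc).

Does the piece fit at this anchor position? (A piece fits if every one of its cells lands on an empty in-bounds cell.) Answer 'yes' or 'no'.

Check each piece cell at anchor (1, 1):
  offset (0,0) -> (1,1): empty -> OK
  offset (0,1) -> (1,2): occupied ('#') -> FAIL
  offset (0,2) -> (1,3): empty -> OK
  offset (1,0) -> (2,1): occupied ('#') -> FAIL
All cells valid: no

Answer: no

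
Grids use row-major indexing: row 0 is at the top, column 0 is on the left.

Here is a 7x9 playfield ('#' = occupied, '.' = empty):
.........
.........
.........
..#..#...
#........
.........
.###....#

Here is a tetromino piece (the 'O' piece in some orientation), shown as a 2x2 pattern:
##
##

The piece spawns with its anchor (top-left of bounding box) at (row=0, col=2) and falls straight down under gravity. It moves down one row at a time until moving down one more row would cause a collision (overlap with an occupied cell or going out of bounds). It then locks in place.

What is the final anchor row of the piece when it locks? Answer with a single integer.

Spawn at (row=0, col=2). Try each row:
  row 0: fits
  row 1: fits
  row 2: blocked -> lock at row 1

Answer: 1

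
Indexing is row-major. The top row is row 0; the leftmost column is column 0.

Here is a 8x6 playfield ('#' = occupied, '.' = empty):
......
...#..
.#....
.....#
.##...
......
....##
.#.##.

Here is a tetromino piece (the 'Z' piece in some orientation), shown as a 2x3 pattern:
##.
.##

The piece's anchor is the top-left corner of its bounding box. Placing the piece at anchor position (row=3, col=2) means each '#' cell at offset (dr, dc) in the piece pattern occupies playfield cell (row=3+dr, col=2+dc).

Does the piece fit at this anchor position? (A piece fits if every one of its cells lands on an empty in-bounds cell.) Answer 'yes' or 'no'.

Answer: yes

Derivation:
Check each piece cell at anchor (3, 2):
  offset (0,0) -> (3,2): empty -> OK
  offset (0,1) -> (3,3): empty -> OK
  offset (1,1) -> (4,3): empty -> OK
  offset (1,2) -> (4,4): empty -> OK
All cells valid: yes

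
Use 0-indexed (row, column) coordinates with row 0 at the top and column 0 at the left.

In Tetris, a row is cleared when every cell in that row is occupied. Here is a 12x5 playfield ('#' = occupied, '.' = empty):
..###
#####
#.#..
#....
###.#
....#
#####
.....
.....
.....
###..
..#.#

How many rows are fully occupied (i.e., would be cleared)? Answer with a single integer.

Answer: 2

Derivation:
Check each row:
  row 0: 2 empty cells -> not full
  row 1: 0 empty cells -> FULL (clear)
  row 2: 3 empty cells -> not full
  row 3: 4 empty cells -> not full
  row 4: 1 empty cell -> not full
  row 5: 4 empty cells -> not full
  row 6: 0 empty cells -> FULL (clear)
  row 7: 5 empty cells -> not full
  row 8: 5 empty cells -> not full
  row 9: 5 empty cells -> not full
  row 10: 2 empty cells -> not full
  row 11: 3 empty cells -> not full
Total rows cleared: 2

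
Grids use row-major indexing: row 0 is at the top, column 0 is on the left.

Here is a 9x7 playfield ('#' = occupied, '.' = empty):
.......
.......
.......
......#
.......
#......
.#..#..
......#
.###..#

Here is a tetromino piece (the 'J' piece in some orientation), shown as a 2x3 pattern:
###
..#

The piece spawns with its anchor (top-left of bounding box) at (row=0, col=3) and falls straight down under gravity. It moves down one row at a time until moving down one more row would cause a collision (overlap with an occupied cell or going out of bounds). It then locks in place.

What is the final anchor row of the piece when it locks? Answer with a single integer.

Spawn at (row=0, col=3). Try each row:
  row 0: fits
  row 1: fits
  row 2: fits
  row 3: fits
  row 4: fits
  row 5: fits
  row 6: blocked -> lock at row 5

Answer: 5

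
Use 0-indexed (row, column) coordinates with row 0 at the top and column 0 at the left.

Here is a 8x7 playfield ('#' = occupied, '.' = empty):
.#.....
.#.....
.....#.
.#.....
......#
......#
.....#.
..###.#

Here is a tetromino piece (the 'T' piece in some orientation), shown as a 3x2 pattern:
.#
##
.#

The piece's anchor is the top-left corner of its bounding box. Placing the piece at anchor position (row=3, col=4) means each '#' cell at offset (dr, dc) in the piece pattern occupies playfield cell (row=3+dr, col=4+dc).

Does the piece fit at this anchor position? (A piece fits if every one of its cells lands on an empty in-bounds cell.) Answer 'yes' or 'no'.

Check each piece cell at anchor (3, 4):
  offset (0,1) -> (3,5): empty -> OK
  offset (1,0) -> (4,4): empty -> OK
  offset (1,1) -> (4,5): empty -> OK
  offset (2,1) -> (5,5): empty -> OK
All cells valid: yes

Answer: yes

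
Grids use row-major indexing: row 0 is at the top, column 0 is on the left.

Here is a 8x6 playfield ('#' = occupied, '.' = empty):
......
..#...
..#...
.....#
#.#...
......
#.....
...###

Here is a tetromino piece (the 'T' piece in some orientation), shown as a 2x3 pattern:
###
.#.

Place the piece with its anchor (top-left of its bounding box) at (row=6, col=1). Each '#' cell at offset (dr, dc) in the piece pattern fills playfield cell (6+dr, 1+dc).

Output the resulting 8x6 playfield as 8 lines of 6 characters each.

Fill (6+0,1+0) = (6,1)
Fill (6+0,1+1) = (6,2)
Fill (6+0,1+2) = (6,3)
Fill (6+1,1+1) = (7,2)

Answer: ......
..#...
..#...
.....#
#.#...
......
####..
..####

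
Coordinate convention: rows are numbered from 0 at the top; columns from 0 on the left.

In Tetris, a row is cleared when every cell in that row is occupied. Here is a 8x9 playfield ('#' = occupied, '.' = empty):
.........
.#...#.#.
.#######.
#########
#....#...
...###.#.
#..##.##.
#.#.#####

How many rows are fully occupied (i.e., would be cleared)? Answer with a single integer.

Check each row:
  row 0: 9 empty cells -> not full
  row 1: 6 empty cells -> not full
  row 2: 2 empty cells -> not full
  row 3: 0 empty cells -> FULL (clear)
  row 4: 7 empty cells -> not full
  row 5: 5 empty cells -> not full
  row 6: 4 empty cells -> not full
  row 7: 2 empty cells -> not full
Total rows cleared: 1

Answer: 1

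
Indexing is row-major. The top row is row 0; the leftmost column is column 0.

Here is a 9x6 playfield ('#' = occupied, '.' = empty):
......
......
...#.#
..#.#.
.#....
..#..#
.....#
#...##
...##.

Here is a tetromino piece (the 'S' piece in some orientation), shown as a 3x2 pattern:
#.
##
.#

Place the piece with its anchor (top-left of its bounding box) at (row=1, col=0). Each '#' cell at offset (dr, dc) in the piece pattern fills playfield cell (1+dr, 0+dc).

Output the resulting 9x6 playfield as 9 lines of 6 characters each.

Answer: ......
#.....
##.#.#
.##.#.
.#....
..#..#
.....#
#...##
...##.

Derivation:
Fill (1+0,0+0) = (1,0)
Fill (1+1,0+0) = (2,0)
Fill (1+1,0+1) = (2,1)
Fill (1+2,0+1) = (3,1)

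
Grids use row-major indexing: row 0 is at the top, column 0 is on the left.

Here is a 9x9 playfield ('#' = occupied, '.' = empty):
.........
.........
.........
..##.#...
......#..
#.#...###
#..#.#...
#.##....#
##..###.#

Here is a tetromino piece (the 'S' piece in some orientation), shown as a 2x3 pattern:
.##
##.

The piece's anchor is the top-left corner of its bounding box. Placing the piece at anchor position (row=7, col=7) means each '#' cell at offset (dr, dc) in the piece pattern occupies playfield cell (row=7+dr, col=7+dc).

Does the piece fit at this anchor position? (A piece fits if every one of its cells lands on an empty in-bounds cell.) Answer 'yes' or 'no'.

Check each piece cell at anchor (7, 7):
  offset (0,1) -> (7,8): occupied ('#') -> FAIL
  offset (0,2) -> (7,9): out of bounds -> FAIL
  offset (1,0) -> (8,7): empty -> OK
  offset (1,1) -> (8,8): occupied ('#') -> FAIL
All cells valid: no

Answer: no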